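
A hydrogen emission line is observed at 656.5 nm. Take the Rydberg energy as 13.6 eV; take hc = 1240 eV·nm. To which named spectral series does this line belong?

Balmer

ΔE = 1240/656.5 = 1.889 eV.
This matches 13.6 × (1/2² − 1/3²), so n_f = 2: the Balmer series.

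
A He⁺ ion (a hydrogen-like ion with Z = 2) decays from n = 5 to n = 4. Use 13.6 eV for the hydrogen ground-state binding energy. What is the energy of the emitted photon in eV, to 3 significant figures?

1.22 eV

The Bohr energies scale as Z², so for Z = 2: E_n = −54.40/n² eV.
E_5 = −54.40/25 = −2.176 eV and E_4 = −54.40/16 = −3.400 eV.
The photon energy is |E_5 − E_4| = 1.22 eV.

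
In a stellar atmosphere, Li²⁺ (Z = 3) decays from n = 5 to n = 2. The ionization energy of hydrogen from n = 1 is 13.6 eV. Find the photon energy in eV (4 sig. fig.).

25.70 eV

The Bohr energies scale as Z², so for Z = 3: E_n = −122.4/n² eV.
E_5 = −122.4/25 = −4.896 eV and E_2 = −122.4/4 = −30.60 eV.
The photon energy is |E_5 − E_2| = 25.70 eV.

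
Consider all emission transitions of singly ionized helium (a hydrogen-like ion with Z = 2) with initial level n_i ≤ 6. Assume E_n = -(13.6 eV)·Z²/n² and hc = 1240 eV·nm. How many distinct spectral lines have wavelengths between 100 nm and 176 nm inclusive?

4

Enumerate all n_i → n_f pairs with 1 ≤ n_f < n_i ≤ 6 and compute λ = 1240 / [13.6·4·(1/n_f² − 1/n_i²)].
Lines falling in [100, 176] nm: 6→2 (102.6 nm), 5→2 (108.5 nm), 4→2 (121.6 nm), 3→2 (164.1 nm).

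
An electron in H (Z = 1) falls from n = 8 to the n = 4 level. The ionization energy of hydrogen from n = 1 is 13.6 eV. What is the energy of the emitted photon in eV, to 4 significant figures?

E_8 = −13.60/64 = −0.2125 eV and E_4 = −13.60/16 = −0.8500 eV.
The photon energy is |E_8 − E_4| = 0.6375 eV.

0.6375 eV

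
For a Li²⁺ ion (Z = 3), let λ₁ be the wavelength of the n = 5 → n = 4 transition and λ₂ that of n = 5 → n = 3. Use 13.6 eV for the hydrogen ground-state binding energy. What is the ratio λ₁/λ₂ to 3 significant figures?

λ ∝ 1/ΔE ∝ 1/(1/n_f² − 1/n_i²), and the Z² and hc factors cancel in the ratio.
λ₁/λ₂ = (1/3² − 1/5²)/(1/4² − 1/5²) = 0.07111/0.02250 = 3.16.

3.16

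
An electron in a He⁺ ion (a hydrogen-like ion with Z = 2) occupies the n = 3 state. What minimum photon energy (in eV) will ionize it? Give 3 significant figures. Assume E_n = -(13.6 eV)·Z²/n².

6.04 eV

E_n = −13.6 Z²/n² = −54.40/n² eV for Z = 2.
E_3 = −54.40/9 = −6.04 eV, so ionization (to E = 0) requires 6.04 eV.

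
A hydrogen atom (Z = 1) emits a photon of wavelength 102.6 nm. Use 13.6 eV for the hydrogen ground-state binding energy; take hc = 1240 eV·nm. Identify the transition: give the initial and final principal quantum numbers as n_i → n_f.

The photon energy is ΔE = hc/λ = 1240 / 102.6 = 12.09 eV.
With Z = 1, ΔE = 13.60 × (1/n_f² − 1/n_i²), so 1/n_f² − 1/n_i² = 0.8887.
Trying n_f = 1 gives 1/n_i² = 0.1113, i.e. n_i ≈ 3; this pair matches.

n_i = 3, n_f = 1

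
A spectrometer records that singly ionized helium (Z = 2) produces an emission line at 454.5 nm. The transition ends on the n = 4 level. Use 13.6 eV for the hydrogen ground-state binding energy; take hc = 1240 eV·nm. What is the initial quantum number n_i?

The photon energy is ΔE = hc/λ = 1240 / 454.5 = 2.728 eV.
With Z = 2, ΔE = 54.40 × (1/n_f² − 1/n_i²), so 1/n_f² − 1/n_i² = 0.05015.
With n_f = 4: 1/n_i² = 1/16 − 0.05015 = 0.01235, so n_i ≈ 9.00.

n_i = 9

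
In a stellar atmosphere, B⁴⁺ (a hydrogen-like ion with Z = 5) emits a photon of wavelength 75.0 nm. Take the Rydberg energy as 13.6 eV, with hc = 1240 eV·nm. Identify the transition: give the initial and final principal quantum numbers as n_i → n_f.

n_i = 4, n_f = 3

The photon energy is ΔE = hc/λ = 1240 / 75.0 = 16.53 eV.
With Z = 5, ΔE = 340.0 × (1/n_f² − 1/n_i²), so 1/n_f² − 1/n_i² = 0.04863.
Trying n_f = 3 gives 1/n_i² = 0.06248, i.e. n_i ≈ 4; this pair matches.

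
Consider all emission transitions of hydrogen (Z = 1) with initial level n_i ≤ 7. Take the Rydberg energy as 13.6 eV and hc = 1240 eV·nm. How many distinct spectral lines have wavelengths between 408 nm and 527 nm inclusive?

3

Enumerate all n_i → n_f pairs with 1 ≤ n_f < n_i ≤ 7 and compute λ = 1240 / [13.6·1·(1/n_f² − 1/n_i²)].
Lines falling in [408, 527] nm: 6→2 (410.3 nm), 5→2 (434.2 nm), 4→2 (486.3 nm).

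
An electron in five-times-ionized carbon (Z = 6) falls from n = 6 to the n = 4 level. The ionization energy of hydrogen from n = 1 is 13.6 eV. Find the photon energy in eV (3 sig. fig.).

The Bohr energies scale as Z², so for Z = 6: E_n = −489.6/n² eV.
E_6 = −489.6/36 = −13.60 eV and E_4 = −489.6/16 = −30.60 eV.
The photon energy is |E_6 − E_4| = 17.0 eV.

17.0 eV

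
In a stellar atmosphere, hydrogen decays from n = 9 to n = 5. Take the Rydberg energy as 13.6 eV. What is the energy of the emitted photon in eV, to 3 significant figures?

E_9 = −13.60/81 = −0.1679 eV and E_5 = −13.60/25 = −0.5440 eV.
The photon energy is |E_9 − E_5| = 0.376 eV.

0.376 eV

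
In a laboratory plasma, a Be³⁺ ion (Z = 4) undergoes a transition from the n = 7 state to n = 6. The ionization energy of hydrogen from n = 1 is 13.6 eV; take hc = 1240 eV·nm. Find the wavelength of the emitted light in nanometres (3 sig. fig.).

For Z = 4 the level energies scale as Z², so the effective Rydberg energy is 13.6 × 16 = 217.6 eV.
ΔE = 217.6 × (1/6² − 1/7²) = 217.6 × 0.007370 = 1.604 eV.
λ = hc/ΔE = 1240 / 1.604 = 773 nm.

773 nm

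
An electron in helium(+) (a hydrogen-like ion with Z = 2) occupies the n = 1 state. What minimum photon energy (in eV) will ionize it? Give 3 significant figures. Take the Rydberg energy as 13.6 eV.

54.4 eV

E_n = −13.6 Z²/n² = −54.40/n² eV for Z = 2.
E_1 = −54.40/1 = −54.4 eV, so ionization (to E = 0) requires 54.4 eV.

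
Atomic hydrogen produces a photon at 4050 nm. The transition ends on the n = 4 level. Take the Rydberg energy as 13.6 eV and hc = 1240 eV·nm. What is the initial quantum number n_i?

n_i = 5

The photon energy is ΔE = hc/λ = 1240 / 4050 = 0.3062 eV.
With Z = 1, ΔE = 13.60 × (1/n_f² − 1/n_i²), so 1/n_f² − 1/n_i² = 0.02251.
With n_f = 4: 1/n_i² = 1/16 − 0.02251 = 0.03999, so n_i ≈ 5.00.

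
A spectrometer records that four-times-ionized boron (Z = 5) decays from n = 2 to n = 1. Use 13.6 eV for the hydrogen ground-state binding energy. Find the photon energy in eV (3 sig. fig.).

255 eV

The Bohr energies scale as Z², so for Z = 5: E_n = −340.0/n² eV.
E_2 = −340.0/4 = −85.00 eV and E_1 = −340.0/1 = −340.0 eV.
The photon energy is |E_2 − E_1| = 255 eV.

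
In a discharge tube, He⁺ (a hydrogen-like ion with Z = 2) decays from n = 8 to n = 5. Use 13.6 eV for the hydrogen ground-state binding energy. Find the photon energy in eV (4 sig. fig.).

The Bohr energies scale as Z², so for Z = 2: E_n = −54.40/n² eV.
E_8 = −54.40/64 = −0.8500 eV and E_5 = −54.40/25 = −2.176 eV.
The photon energy is |E_8 − E_5| = 1.326 eV.

1.326 eV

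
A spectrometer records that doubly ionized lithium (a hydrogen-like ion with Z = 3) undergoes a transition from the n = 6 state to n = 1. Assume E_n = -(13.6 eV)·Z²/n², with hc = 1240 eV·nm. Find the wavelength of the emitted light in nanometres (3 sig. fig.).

10.4 nm

For Z = 3 the level energies scale as Z², so the effective Rydberg energy is 13.6 × 9 = 122.4 eV.
ΔE = 122.4 × (1/1² − 1/6²) = 122.4 × 0.9722 = 119.0 eV.
λ = hc/ΔE = 1240 / 119.0 = 10.4 nm.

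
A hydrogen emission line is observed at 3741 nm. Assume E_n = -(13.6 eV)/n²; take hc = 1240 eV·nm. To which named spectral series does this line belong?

Pfund

ΔE = 1240/3741 = 0.3315 eV.
This matches 13.6 × (1/5² − 1/8²), so n_f = 5: the Pfund series.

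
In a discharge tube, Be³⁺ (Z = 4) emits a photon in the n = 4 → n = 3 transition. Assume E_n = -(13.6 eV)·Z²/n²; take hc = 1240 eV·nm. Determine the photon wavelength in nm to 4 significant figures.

117.2 nm

For Z = 4 the level energies scale as Z², so the effective Rydberg energy is 13.6 × 16 = 217.6 eV.
ΔE = 217.6 × (1/3² − 1/4²) = 217.6 × 0.04861 = 10.58 eV.
λ = hc/ΔE = 1240 / 10.58 = 117.2 nm.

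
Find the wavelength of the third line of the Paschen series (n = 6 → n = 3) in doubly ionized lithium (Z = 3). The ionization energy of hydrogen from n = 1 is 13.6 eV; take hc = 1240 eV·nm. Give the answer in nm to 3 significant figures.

The Paschen series terminates on n_f = 3; the third line has n_i = 3+3 = 6.
ΔE = 122.4 × (1/3² − 1/6²) = 10.20 eV.
λ = 1240 / 10.20 = 122 nm.

122 nm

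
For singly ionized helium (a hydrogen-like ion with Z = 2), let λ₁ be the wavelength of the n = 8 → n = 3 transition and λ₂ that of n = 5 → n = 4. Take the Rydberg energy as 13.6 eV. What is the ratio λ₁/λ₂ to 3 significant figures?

λ ∝ 1/ΔE ∝ 1/(1/n_f² − 1/n_i²), and the Z² and hc factors cancel in the ratio.
λ₁/λ₂ = (1/4² − 1/5²)/(1/3² − 1/8²) = 0.02250/0.09549 = 0.236.

0.236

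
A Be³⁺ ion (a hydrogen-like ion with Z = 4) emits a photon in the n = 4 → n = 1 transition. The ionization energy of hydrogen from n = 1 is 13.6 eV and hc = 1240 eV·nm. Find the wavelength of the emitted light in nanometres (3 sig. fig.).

For Z = 4 the level energies scale as Z², so the effective Rydberg energy is 13.6 × 16 = 217.6 eV.
ΔE = 217.6 × (1/1² − 1/4²) = 217.6 × 0.9375 = 204.0 eV.
λ = hc/ΔE = 1240 / 204.0 = 6.08 nm.

6.08 nm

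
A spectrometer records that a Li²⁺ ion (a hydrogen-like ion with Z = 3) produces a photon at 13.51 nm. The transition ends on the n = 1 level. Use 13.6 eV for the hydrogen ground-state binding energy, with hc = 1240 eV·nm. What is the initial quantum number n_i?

The photon energy is ΔE = hc/λ = 1240 / 13.51 = 91.78 eV.
With Z = 3, ΔE = 122.4 × (1/n_f² − 1/n_i²), so 1/n_f² − 1/n_i² = 0.7499.
With n_f = 1: 1/n_i² = 1/1 − 0.7499 = 0.2501, so n_i ≈ 2.00.

n_i = 2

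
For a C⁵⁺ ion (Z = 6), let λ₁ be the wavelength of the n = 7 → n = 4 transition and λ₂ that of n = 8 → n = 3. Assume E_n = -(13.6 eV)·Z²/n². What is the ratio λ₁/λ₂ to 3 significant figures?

λ ∝ 1/ΔE ∝ 1/(1/n_f² − 1/n_i²), and the Z² and hc factors cancel in the ratio.
λ₁/λ₂ = (1/3² − 1/8²)/(1/4² − 1/7²) = 0.09549/0.04209 = 2.27.

2.27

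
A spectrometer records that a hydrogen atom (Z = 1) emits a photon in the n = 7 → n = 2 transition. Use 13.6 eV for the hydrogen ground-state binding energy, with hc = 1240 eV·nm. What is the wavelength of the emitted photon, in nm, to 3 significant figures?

ΔE = 13.60 × (1/2² − 1/7²) = 13.60 × 0.2296 = 3.122 eV.
λ = hc/ΔE = 1240 / 3.122 = 397 nm.

397 nm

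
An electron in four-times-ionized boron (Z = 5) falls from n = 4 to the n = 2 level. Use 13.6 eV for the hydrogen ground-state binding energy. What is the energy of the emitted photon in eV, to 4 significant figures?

63.75 eV

The Bohr energies scale as Z², so for Z = 5: E_n = −340.0/n² eV.
E_4 = −340.0/16 = −21.25 eV and E_2 = −340.0/4 = −85.00 eV.
The photon energy is |E_4 − E_2| = 63.75 eV.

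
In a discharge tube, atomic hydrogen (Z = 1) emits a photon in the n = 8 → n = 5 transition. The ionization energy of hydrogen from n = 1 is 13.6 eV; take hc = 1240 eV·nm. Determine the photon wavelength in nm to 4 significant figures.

3741 nm

ΔE = 13.60 × (1/5² − 1/8²) = 13.60 × 0.02438 = 0.3315 eV.
λ = hc/ΔE = 1240 / 0.3315 = 3741 nm.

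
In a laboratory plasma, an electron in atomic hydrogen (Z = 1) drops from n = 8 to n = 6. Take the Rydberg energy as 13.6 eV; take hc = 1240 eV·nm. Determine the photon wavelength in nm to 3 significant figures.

7500 nm

ΔE = 13.60 × (1/6² − 1/8²) = 13.60 × 0.01215 = 0.1653 eV.
λ = hc/ΔE = 1240 / 0.1653 = 7500 nm.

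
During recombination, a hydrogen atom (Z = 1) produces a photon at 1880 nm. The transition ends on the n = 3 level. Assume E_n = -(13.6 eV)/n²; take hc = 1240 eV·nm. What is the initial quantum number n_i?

n_i = 4

The photon energy is ΔE = hc/λ = 1240 / 1880 = 0.6596 eV.
With Z = 1, ΔE = 13.60 × (1/n_f² − 1/n_i²), so 1/n_f² − 1/n_i² = 0.04850.
With n_f = 3: 1/n_i² = 1/9 − 0.04850 = 0.06261, so n_i ≈ 4.00.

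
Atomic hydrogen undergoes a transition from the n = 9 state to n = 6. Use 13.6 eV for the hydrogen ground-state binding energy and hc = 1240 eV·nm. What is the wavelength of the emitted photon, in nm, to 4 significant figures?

5908 nm

ΔE = 13.60 × (1/6² − 1/9²) = 13.60 × 0.01543 = 0.2099 eV.
λ = hc/ΔE = 1240 / 0.2099 = 5908 nm.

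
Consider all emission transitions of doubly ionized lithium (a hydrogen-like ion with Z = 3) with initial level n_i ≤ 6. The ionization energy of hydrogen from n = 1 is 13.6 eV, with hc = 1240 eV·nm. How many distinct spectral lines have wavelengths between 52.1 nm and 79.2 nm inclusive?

2

Enumerate all n_i → n_f pairs with 1 ≤ n_f < n_i ≤ 6 and compute λ = 1240 / [13.6·9·(1/n_f² − 1/n_i²)].
Lines falling in [52.1, 79.2] nm: 4→2 (54.03 nm), 3→2 (72.94 nm).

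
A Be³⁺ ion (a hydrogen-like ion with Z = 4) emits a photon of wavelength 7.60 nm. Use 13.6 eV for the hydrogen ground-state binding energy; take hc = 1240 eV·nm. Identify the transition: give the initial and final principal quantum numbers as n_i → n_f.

n_i = 2, n_f = 1

The photon energy is ΔE = hc/λ = 1240 / 7.60 = 163.2 eV.
With Z = 4, ΔE = 217.6 × (1/n_f² − 1/n_i²), so 1/n_f² − 1/n_i² = 0.7498.
Trying n_f = 1 gives 1/n_i² = 0.2502, i.e. n_i ≈ 2; this pair matches.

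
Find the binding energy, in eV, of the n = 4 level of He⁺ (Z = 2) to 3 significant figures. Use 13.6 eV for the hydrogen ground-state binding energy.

3.40 eV

E_n = −13.6 Z²/n² = −54.40/n² eV for Z = 2.
E_4 = −54.40/16 = −3.40 eV, so ionization (to E = 0) requires 3.40 eV.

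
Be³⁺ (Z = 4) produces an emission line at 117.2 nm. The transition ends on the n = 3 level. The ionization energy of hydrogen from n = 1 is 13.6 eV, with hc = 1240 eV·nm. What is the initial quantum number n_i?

n_i = 4

The photon energy is ΔE = hc/λ = 1240 / 117.2 = 10.58 eV.
With Z = 4, ΔE = 217.6 × (1/n_f² − 1/n_i²), so 1/n_f² − 1/n_i² = 0.04862.
With n_f = 3: 1/n_i² = 1/9 − 0.04862 = 0.06249, so n_i ≈ 4.00.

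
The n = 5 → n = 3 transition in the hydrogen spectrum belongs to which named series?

The series is set by the lower level: n_f = 3 is the Paschen series.

Paschen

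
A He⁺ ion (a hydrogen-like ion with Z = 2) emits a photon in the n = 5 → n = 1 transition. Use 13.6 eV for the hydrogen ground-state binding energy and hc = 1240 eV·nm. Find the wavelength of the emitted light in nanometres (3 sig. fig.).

23.7 nm

For Z = 2 the level energies scale as Z², so the effective Rydberg energy is 13.6 × 4 = 54.40 eV.
ΔE = 54.40 × (1/1² − 1/5²) = 54.40 × 0.9600 = 52.22 eV.
λ = hc/ΔE = 1240 / 52.22 = 23.7 nm.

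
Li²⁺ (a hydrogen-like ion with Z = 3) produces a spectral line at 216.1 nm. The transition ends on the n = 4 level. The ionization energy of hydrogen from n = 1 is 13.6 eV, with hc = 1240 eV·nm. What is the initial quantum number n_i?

The photon energy is ΔE = hc/λ = 1240 / 216.1 = 5.738 eV.
With Z = 3, ΔE = 122.4 × (1/n_f² − 1/n_i²), so 1/n_f² − 1/n_i² = 0.04688.
With n_f = 4: 1/n_i² = 1/16 − 0.04688 = 0.01562, so n_i ≈ 8.00.

n_i = 8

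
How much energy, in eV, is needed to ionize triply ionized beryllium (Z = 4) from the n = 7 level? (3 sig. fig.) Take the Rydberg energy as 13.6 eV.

E_n = −13.6 Z²/n² = −217.6/n² eV for Z = 4.
E_7 = −217.6/49 = −4.44 eV, so ionization (to E = 0) requires 4.44 eV.

4.44 eV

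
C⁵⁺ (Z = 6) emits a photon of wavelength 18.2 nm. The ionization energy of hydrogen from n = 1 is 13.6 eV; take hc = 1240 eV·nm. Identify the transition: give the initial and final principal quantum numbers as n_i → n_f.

The photon energy is ΔE = hc/λ = 1240 / 18.2 = 68.13 eV.
With Z = 6, ΔE = 489.6 × (1/n_f² − 1/n_i²), so 1/n_f² − 1/n_i² = 0.1392.
Trying n_f = 2 gives 1/n_i² = 0.1108, i.e. n_i ≈ 3; this pair matches.

n_i = 3, n_f = 2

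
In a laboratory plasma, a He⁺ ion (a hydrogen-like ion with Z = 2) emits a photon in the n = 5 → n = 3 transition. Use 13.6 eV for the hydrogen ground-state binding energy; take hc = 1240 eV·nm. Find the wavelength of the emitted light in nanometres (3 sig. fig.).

321 nm

For Z = 2 the level energies scale as Z², so the effective Rydberg energy is 13.6 × 4 = 54.40 eV.
ΔE = 54.40 × (1/3² − 1/5²) = 54.40 × 0.07111 = 3.868 eV.
λ = hc/ΔE = 1240 / 3.868 = 321 nm.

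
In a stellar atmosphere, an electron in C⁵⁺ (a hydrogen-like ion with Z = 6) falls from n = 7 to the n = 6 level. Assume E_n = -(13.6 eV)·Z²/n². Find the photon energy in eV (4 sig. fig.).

3.608 eV

The Bohr energies scale as Z², so for Z = 6: E_n = −489.6/n² eV.
E_7 = −489.6/49 = −9.992 eV and E_6 = −489.6/36 = −13.60 eV.
The photon energy is |E_7 − E_6| = 3.608 eV.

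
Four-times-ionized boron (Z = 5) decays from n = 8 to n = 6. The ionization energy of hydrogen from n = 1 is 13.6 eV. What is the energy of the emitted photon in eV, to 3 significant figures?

4.13 eV

The Bohr energies scale as Z², so for Z = 5: E_n = −340.0/n² eV.
E_8 = −340.0/64 = −5.313 eV and E_6 = −340.0/36 = −9.444 eV.
The photon energy is |E_8 − E_6| = 4.13 eV.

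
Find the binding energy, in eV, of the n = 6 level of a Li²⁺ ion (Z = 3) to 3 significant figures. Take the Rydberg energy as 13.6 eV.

3.40 eV

E_n = −13.6 Z²/n² = −122.4/n² eV for Z = 3.
E_6 = −122.4/36 = −3.40 eV, so ionization (to E = 0) requires 3.40 eV.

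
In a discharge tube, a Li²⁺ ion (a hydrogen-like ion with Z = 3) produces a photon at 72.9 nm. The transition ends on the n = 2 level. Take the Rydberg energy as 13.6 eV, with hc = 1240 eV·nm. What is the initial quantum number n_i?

The photon energy is ΔE = hc/λ = 1240 / 72.9 = 17.01 eV.
With Z = 3, ΔE = 122.4 × (1/n_f² − 1/n_i²), so 1/n_f² − 1/n_i² = 0.1390.
With n_f = 2: 1/n_i² = 1/4 − 0.1390 = 0.1110, so n_i ≈ 3.00.

n_i = 3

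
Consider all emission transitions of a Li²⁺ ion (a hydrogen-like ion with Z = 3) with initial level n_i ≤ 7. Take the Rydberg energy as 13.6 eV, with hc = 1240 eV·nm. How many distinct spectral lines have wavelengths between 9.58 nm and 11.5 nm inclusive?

Enumerate all n_i → n_f pairs with 1 ≤ n_f < n_i ≤ 7 and compute λ = 1240 / [13.6·9·(1/n_f² − 1/n_i²)].
Lines falling in [9.58, 11.5] nm: 7→1 (10.34 nm), 6→1 (10.42 nm), 5→1 (10.55 nm), 4→1 (10.81 nm), 3→1 (11.40 nm).

5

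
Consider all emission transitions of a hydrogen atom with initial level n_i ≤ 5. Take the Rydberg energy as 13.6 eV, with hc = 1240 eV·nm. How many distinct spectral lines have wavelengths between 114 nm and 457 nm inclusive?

Enumerate all n_i → n_f pairs with 1 ≤ n_f < n_i ≤ 5 and compute λ = 1240 / [13.6·1·(1/n_f² − 1/n_i²)].
Lines falling in [114, 457] nm: 2→1 (121.6 nm), 5→2 (434.2 nm).

2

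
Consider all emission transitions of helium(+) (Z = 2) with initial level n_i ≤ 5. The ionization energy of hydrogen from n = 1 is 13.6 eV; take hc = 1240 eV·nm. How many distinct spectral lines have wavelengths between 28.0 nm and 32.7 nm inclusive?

1

Enumerate all n_i → n_f pairs with 1 ≤ n_f < n_i ≤ 5 and compute λ = 1240 / [13.6·4·(1/n_f² − 1/n_i²)].
Lines falling in [28.0, 32.7] nm: 2→1 (30.39 nm).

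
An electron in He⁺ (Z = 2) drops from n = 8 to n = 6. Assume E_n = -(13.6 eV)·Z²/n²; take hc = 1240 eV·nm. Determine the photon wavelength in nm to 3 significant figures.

1880 nm

For Z = 2 the level energies scale as Z², so the effective Rydberg energy is 13.6 × 4 = 54.40 eV.
ΔE = 54.40 × (1/6² − 1/8²) = 54.40 × 0.01215 = 0.6611 eV.
λ = hc/ΔE = 1240 / 0.6611 = 1880 nm.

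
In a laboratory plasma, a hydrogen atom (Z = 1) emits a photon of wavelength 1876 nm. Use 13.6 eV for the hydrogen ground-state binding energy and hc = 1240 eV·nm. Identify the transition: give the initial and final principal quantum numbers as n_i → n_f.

The photon energy is ΔE = hc/λ = 1240 / 1876 = 0.6610 eV.
With Z = 1, ΔE = 13.60 × (1/n_f² − 1/n_i²), so 1/n_f² − 1/n_i² = 0.04860.
Trying n_f = 3 gives 1/n_i² = 0.06251, i.e. n_i ≈ 4; this pair matches.

n_i = 4, n_f = 3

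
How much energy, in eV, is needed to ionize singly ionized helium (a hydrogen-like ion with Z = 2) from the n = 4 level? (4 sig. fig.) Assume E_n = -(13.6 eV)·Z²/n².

3.400 eV

E_n = −13.6 Z²/n² = −54.40/n² eV for Z = 2.
E_4 = −54.40/16 = −3.400 eV, so ionization (to E = 0) requires 3.400 eV.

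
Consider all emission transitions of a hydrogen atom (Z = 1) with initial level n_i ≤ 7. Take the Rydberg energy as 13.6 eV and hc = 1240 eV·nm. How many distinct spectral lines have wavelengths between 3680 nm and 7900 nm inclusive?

Enumerate all n_i → n_f pairs with 1 ≤ n_f < n_i ≤ 7 and compute λ = 1240 / [13.6·1·(1/n_f² − 1/n_i²)].
Lines falling in [3680, 7900] nm: 5→4 (4052 nm), 7→5 (4654 nm), 6→5 (7460 nm).

3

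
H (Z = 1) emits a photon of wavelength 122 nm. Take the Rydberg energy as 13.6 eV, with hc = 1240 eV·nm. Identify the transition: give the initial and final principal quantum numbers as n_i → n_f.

n_i = 2, n_f = 1

The photon energy is ΔE = hc/λ = 1240 / 122 = 10.16 eV.
With Z = 1, ΔE = 13.60 × (1/n_f² − 1/n_i²), so 1/n_f² − 1/n_i² = 0.7473.
Trying n_f = 1 gives 1/n_i² = 0.2527, i.e. n_i ≈ 2; this pair matches.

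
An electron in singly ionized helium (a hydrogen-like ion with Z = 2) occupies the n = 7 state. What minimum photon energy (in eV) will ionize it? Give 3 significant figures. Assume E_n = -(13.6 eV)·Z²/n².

1.11 eV

E_n = −13.6 Z²/n² = −54.40/n² eV for Z = 2.
E_7 = −54.40/49 = −1.11 eV, so ionization (to E = 0) requires 1.11 eV.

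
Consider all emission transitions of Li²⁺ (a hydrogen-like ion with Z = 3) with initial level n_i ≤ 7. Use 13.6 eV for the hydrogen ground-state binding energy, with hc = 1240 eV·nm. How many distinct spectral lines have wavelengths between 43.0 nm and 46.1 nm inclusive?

2

Enumerate all n_i → n_f pairs with 1 ≤ n_f < n_i ≤ 7 and compute λ = 1240 / [13.6·9·(1/n_f² − 1/n_i²)].
Lines falling in [43.0, 46.1] nm: 7→2 (44.12 nm), 6→2 (45.59 nm).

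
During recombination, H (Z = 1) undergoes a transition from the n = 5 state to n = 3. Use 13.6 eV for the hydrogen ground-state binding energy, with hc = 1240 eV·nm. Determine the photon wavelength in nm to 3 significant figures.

1280 nm

ΔE = 13.60 × (1/3² − 1/5²) = 13.60 × 0.07111 = 0.9671 eV.
λ = hc/ΔE = 1240 / 0.9671 = 1280 nm.
This line belongs to the Paschen series.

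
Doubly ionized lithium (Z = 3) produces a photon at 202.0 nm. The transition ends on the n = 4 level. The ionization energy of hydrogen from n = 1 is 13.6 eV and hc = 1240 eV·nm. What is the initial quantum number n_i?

n_i = 9

The photon energy is ΔE = hc/λ = 1240 / 202.0 = 6.139 eV.
With Z = 3, ΔE = 122.4 × (1/n_f² − 1/n_i²), so 1/n_f² − 1/n_i² = 0.05015.
With n_f = 4: 1/n_i² = 1/16 − 0.05015 = 0.01235, so n_i ≈ 9.00.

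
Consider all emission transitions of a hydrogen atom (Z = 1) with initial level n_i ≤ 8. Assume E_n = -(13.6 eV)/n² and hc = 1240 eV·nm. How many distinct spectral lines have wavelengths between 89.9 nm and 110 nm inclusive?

Enumerate all n_i → n_f pairs with 1 ≤ n_f < n_i ≤ 8 and compute λ = 1240 / [13.6·1·(1/n_f² − 1/n_i²)].
Lines falling in [89.9, 110] nm: 8→1 (92.62 nm), 7→1 (93.08 nm), 6→1 (93.78 nm), 5→1 (94.98 nm), 4→1 (97.25 nm), 3→1 (102.6 nm).

6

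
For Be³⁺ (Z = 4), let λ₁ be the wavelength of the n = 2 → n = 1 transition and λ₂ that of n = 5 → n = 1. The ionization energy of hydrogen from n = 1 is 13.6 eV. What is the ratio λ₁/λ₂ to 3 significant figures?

λ ∝ 1/ΔE ∝ 1/(1/n_f² − 1/n_i²), and the Z² and hc factors cancel in the ratio.
λ₁/λ₂ = (1/1² − 1/5²)/(1/1² − 1/2²) = 0.9600/0.7500 = 1.28.

1.28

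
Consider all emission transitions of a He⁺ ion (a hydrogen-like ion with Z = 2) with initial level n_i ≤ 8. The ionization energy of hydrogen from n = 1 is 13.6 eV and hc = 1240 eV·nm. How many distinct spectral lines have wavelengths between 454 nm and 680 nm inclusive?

4

Enumerate all n_i → n_f pairs with 1 ≤ n_f < n_i ≤ 8 and compute λ = 1240 / [13.6·4·(1/n_f² − 1/n_i²)].
Lines falling in [454, 680] nm: 4→3 (468.9 nm), 8→4 (486.3 nm), 7→4 (541.5 nm), 6→4 (656.5 nm).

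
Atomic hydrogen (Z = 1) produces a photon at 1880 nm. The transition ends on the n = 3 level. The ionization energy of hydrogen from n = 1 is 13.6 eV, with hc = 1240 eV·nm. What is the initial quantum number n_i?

The photon energy is ΔE = hc/λ = 1240 / 1880 = 0.6596 eV.
With Z = 1, ΔE = 13.60 × (1/n_f² − 1/n_i²), so 1/n_f² − 1/n_i² = 0.04850.
With n_f = 3: 1/n_i² = 1/9 − 0.04850 = 0.06261, so n_i ≈ 4.00.

n_i = 4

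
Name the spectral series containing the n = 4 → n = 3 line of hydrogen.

The series is set by the lower level: n_f = 3 is the Paschen series.

Paschen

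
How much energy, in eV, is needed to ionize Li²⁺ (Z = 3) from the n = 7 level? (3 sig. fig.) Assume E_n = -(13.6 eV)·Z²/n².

2.50 eV

E_n = −13.6 Z²/n² = −122.4/n² eV for Z = 3.
E_7 = −122.4/49 = −2.50 eV, so ionization (to E = 0) requires 2.50 eV.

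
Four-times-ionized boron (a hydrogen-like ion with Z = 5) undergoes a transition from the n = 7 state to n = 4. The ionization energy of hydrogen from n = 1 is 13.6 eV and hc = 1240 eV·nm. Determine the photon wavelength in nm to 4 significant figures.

86.65 nm

For Z = 5 the level energies scale as Z², so the effective Rydberg energy is 13.6 × 25 = 340.0 eV.
ΔE = 340.0 × (1/4² − 1/7²) = 340.0 × 0.04209 = 14.31 eV.
λ = hc/ΔE = 1240 / 14.31 = 86.65 nm.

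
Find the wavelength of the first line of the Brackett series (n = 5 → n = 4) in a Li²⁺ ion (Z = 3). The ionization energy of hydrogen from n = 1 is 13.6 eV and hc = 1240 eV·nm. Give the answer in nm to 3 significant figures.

The Brackett series terminates on n_f = 4; the first line has n_i = 4+1 = 5.
ΔE = 122.4 × (1/4² − 1/5²) = 2.754 eV.
λ = 1240 / 2.754 = 450 nm.

450 nm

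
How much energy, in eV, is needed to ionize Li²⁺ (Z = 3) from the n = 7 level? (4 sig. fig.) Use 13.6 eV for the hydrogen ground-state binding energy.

2.498 eV

E_n = −13.6 Z²/n² = −122.4/n² eV for Z = 3.
E_7 = −122.4/49 = −2.498 eV, so ionization (to E = 0) requires 2.498 eV.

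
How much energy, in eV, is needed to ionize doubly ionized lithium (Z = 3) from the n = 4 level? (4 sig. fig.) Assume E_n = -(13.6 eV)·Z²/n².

7.650 eV

E_n = −13.6 Z²/n² = −122.4/n² eV for Z = 3.
E_4 = −122.4/16 = −7.650 eV, so ionization (to E = 0) requires 7.650 eV.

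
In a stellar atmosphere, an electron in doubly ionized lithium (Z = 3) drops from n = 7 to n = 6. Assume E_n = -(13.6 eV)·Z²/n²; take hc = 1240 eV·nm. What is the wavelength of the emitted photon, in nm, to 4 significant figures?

1375 nm

For Z = 3 the level energies scale as Z², so the effective Rydberg energy is 13.6 × 9 = 122.4 eV.
ΔE = 122.4 × (1/6² − 1/7²) = 122.4 × 0.007370 = 0.9020 eV.
λ = hc/ΔE = 1240 / 0.9020 = 1375 nm.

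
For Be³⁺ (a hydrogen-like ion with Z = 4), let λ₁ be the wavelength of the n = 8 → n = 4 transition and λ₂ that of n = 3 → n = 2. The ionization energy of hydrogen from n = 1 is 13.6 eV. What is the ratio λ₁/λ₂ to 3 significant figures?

λ ∝ 1/ΔE ∝ 1/(1/n_f² − 1/n_i²), and the Z² and hc factors cancel in the ratio.
λ₁/λ₂ = (1/2² − 1/3²)/(1/4² − 1/8²) = 0.1389/0.04688 = 2.96.

2.96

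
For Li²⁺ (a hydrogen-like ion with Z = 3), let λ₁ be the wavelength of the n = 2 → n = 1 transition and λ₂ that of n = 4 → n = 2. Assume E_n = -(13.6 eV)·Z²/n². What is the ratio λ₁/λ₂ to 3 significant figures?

λ ∝ 1/ΔE ∝ 1/(1/n_f² − 1/n_i²), and the Z² and hc factors cancel in the ratio.
λ₁/λ₂ = (1/2² − 1/4²)/(1/1² − 1/2²) = 0.1875/0.7500 = 0.250.

0.250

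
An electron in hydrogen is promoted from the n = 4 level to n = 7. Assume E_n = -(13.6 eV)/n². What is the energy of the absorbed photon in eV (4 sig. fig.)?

0.5724 eV

E_7 = −13.60/49 = −0.2776 eV and E_4 = −13.60/16 = −0.8500 eV.
The photon energy is |E_7 − E_4| = 0.5724 eV.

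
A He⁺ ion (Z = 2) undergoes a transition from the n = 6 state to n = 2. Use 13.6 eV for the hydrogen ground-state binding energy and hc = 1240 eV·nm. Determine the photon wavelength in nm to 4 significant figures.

102.6 nm

For Z = 2 the level energies scale as Z², so the effective Rydberg energy is 13.6 × 4 = 54.40 eV.
ΔE = 54.40 × (1/2² − 1/6²) = 54.40 × 0.2222 = 12.09 eV.
λ = hc/ΔE = 1240 / 12.09 = 102.6 nm.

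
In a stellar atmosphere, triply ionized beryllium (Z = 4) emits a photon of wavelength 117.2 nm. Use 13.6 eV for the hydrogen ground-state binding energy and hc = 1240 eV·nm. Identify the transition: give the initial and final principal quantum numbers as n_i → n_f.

The photon energy is ΔE = hc/λ = 1240 / 117.2 = 10.58 eV.
With Z = 4, ΔE = 217.6 × (1/n_f² − 1/n_i²), so 1/n_f² − 1/n_i² = 0.04862.
Trying n_f = 3 gives 1/n_i² = 0.06249, i.e. n_i ≈ 4; this pair matches.

n_i = 4, n_f = 3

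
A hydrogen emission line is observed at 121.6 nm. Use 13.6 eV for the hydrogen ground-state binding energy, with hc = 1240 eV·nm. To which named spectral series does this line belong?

Lyman

ΔE = 1240/121.6 = 10.20 eV.
This matches 13.6 × (1/1² − 1/2²), so n_f = 1: the Lyman series.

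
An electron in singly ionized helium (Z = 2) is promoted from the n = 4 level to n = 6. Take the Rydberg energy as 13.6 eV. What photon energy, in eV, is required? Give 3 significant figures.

1.89 eV

The Bohr energies scale as Z², so for Z = 2: E_n = −54.40/n² eV.
E_6 = −54.40/36 = −1.511 eV and E_4 = −54.40/16 = −3.400 eV.
The photon energy is |E_6 − E_4| = 1.89 eV.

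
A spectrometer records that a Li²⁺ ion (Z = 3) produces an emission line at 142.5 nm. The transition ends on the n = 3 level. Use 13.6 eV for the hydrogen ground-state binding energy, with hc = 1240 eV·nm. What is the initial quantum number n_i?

n_i = 5

The photon energy is ΔE = hc/λ = 1240 / 142.5 = 8.702 eV.
With Z = 3, ΔE = 122.4 × (1/n_f² − 1/n_i²), so 1/n_f² − 1/n_i² = 0.07109.
With n_f = 3: 1/n_i² = 1/9 − 0.07109 = 0.04002, so n_i ≈ 5.00.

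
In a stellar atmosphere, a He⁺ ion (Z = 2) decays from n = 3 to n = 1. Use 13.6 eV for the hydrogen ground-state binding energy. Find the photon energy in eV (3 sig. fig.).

48.4 eV

The Bohr energies scale as Z², so for Z = 2: E_n = −54.40/n² eV.
E_3 = −54.40/9 = −6.044 eV and E_1 = −54.40/1 = −54.40 eV.
The photon energy is |E_3 − E_1| = 48.4 eV.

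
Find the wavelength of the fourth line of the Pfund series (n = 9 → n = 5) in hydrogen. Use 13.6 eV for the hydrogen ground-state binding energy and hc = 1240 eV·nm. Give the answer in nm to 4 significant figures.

3297 nm

The Pfund series terminates on n_f = 5; the fourth line has n_i = 5+4 = 9.
ΔE = 13.60 × (1/5² − 1/9²) = 0.3761 eV.
λ = 1240 / 0.3761 = 3297 nm.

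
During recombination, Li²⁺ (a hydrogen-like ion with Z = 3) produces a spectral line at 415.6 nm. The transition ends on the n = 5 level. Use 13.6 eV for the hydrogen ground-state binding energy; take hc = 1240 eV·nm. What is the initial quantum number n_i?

n_i = 8

The photon energy is ΔE = hc/λ = 1240 / 415.6 = 2.984 eV.
With Z = 3, ΔE = 122.4 × (1/n_f² − 1/n_i²), so 1/n_f² − 1/n_i² = 0.02438.
With n_f = 5: 1/n_i² = 1/25 − 0.02438 = 0.01562, so n_i ≈ 8.00.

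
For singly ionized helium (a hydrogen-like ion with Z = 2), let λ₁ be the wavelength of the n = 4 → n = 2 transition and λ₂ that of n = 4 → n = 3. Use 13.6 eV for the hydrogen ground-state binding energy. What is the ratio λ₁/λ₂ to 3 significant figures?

0.259

λ ∝ 1/ΔE ∝ 1/(1/n_f² − 1/n_i²), and the Z² and hc factors cancel in the ratio.
λ₁/λ₂ = (1/3² − 1/4²)/(1/2² − 1/4²) = 0.04861/0.1875 = 0.259.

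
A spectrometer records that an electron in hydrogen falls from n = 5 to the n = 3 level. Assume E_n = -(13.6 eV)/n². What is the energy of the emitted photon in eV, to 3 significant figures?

E_5 = −13.60/25 = −0.5440 eV and E_3 = −13.60/9 = −1.511 eV.
The photon energy is |E_5 − E_3| = 0.967 eV.

0.967 eV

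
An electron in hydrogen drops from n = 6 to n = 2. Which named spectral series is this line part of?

Balmer

The series is set by the lower level: n_f = 2 is the Balmer series.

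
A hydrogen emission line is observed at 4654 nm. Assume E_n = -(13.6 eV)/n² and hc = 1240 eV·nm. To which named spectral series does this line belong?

ΔE = 1240/4654 = 0.2664 eV.
This matches 13.6 × (1/5² − 1/7²), so n_f = 5: the Pfund series.

Pfund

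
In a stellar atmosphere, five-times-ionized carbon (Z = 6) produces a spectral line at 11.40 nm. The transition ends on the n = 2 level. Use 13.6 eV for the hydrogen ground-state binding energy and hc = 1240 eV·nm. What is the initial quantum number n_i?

The photon energy is ΔE = hc/λ = 1240 / 11.40 = 108.8 eV.
With Z = 6, ΔE = 489.6 × (1/n_f² − 1/n_i²), so 1/n_f² − 1/n_i² = 0.2222.
With n_f = 2: 1/n_i² = 1/4 − 0.2222 = 0.02784, so n_i ≈ 5.99.

n_i = 6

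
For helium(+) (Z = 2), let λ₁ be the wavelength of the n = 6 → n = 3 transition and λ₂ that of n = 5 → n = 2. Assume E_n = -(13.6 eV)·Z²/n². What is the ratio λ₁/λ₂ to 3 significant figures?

2.52

λ ∝ 1/ΔE ∝ 1/(1/n_f² − 1/n_i²), and the Z² and hc factors cancel in the ratio.
λ₁/λ₂ = (1/2² − 1/5²)/(1/3² − 1/6²) = 0.2100/0.08333 = 2.52.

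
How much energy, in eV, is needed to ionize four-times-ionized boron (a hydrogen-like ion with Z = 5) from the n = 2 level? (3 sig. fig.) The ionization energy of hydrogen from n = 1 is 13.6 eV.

E_n = −13.6 Z²/n² = −340.0/n² eV for Z = 5.
E_2 = −340.0/4 = −85.0 eV, so ionization (to E = 0) requires 85.0 eV.

85.0 eV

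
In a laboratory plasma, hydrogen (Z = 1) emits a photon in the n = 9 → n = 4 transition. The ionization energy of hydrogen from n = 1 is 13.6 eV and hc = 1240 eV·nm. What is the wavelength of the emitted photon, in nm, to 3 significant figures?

ΔE = 13.60 × (1/4² − 1/9²) = 13.60 × 0.05015 = 0.6821 eV.
λ = hc/ΔE = 1240 / 0.6821 = 1820 nm.
This line belongs to the Brackett series.

1820 nm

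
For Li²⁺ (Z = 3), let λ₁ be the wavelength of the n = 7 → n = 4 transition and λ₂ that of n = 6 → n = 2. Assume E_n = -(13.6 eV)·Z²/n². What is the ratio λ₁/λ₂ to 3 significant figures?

5.28

λ ∝ 1/ΔE ∝ 1/(1/n_f² − 1/n_i²), and the Z² and hc factors cancel in the ratio.
λ₁/λ₂ = (1/2² − 1/6²)/(1/4² − 1/7²) = 0.2222/0.04209 = 5.28.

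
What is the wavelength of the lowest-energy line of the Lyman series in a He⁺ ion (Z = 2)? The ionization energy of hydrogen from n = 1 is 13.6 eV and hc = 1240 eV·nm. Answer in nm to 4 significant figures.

The Lyman series terminates on n_f = 1; the first line has n_i = 1+1 = 2.
ΔE = 54.40 × (1/1² − 1/2²) = 40.80 eV.
λ = 1240 / 40.80 = 30.39 nm.

30.39 nm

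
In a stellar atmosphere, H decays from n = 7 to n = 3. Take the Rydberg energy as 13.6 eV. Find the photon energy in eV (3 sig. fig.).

1.23 eV

E_7 = −13.60/49 = −0.2776 eV and E_3 = −13.60/9 = −1.511 eV.
The photon energy is |E_7 − E_3| = 1.23 eV.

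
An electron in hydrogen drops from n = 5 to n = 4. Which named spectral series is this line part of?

Brackett

The series is set by the lower level: n_f = 4 is the Brackett series.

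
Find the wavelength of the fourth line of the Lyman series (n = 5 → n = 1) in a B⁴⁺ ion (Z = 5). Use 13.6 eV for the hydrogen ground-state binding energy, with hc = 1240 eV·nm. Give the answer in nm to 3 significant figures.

3.80 nm

The Lyman series terminates on n_f = 1; the fourth line has n_i = 1+4 = 5.
ΔE = 340.0 × (1/1² − 1/5²) = 326.4 eV.
λ = 1240 / 326.4 = 3.80 nm.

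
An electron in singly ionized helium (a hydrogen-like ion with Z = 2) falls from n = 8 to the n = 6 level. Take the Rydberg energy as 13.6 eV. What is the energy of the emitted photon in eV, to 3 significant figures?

0.661 eV

The Bohr energies scale as Z², so for Z = 2: E_n = −54.40/n² eV.
E_8 = −54.40/64 = −0.8500 eV and E_6 = −54.40/36 = −1.511 eV.
The photon energy is |E_8 − E_6| = 0.661 eV.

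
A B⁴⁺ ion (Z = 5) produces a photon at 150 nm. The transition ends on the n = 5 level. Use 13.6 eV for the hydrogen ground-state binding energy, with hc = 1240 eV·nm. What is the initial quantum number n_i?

The photon energy is ΔE = hc/λ = 1240 / 150 = 8.267 eV.
With Z = 5, ΔE = 340.0 × (1/n_f² − 1/n_i²), so 1/n_f² − 1/n_i² = 0.02431.
With n_f = 5: 1/n_i² = 1/25 − 0.02431 = 0.01569, so n_i ≈ 7.98.

n_i = 8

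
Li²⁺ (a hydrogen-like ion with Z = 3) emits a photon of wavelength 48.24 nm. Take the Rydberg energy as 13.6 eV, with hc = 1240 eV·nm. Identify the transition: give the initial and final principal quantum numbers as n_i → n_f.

n_i = 5, n_f = 2

The photon energy is ΔE = hc/λ = 1240 / 48.24 = 25.70 eV.
With Z = 3, ΔE = 122.4 × (1/n_f² − 1/n_i²), so 1/n_f² − 1/n_i² = 0.2100.
Trying n_f = 2 gives 1/n_i² = 0.03999, i.e. n_i ≈ 5; this pair matches.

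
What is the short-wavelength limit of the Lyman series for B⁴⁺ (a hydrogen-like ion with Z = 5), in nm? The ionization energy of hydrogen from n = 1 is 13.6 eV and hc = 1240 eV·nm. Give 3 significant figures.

The Lyman series has lower level n_f = 1; the series limit corresponds to n_i → ∞.
ΔE_max = 13.6 × 25 / 1² = 340.0 eV.
λ_min = 1240 / 340.0 = 3.65 nm.

3.65 nm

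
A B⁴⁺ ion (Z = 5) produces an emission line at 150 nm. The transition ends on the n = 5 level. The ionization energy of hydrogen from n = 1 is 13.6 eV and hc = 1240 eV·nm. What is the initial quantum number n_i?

The photon energy is ΔE = hc/λ = 1240 / 150 = 8.267 eV.
With Z = 5, ΔE = 340.0 × (1/n_f² − 1/n_i²), so 1/n_f² − 1/n_i² = 0.02431.
With n_f = 5: 1/n_i² = 1/25 − 0.02431 = 0.01569, so n_i ≈ 7.98.

n_i = 8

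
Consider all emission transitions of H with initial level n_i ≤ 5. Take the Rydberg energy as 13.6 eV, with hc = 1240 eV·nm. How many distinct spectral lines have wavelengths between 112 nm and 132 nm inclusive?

1

Enumerate all n_i → n_f pairs with 1 ≤ n_f < n_i ≤ 5 and compute λ = 1240 / [13.6·1·(1/n_f² − 1/n_i²)].
Lines falling in [112, 132] nm: 2→1 (121.6 nm).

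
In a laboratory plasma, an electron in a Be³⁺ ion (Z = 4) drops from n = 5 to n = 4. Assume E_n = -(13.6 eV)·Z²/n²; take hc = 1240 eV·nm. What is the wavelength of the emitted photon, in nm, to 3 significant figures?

For Z = 4 the level energies scale as Z², so the effective Rydberg energy is 13.6 × 16 = 217.6 eV.
ΔE = 217.6 × (1/4² − 1/5²) = 217.6 × 0.02250 = 4.896 eV.
λ = hc/ΔE = 1240 / 4.896 = 253 nm.

253 nm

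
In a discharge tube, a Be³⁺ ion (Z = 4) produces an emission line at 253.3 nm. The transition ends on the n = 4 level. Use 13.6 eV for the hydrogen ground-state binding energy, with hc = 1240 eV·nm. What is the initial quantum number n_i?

n_i = 5

The photon energy is ΔE = hc/λ = 1240 / 253.3 = 4.895 eV.
With Z = 4, ΔE = 217.6 × (1/n_f² − 1/n_i²), so 1/n_f² − 1/n_i² = 0.02250.
With n_f = 4: 1/n_i² = 1/16 − 0.02250 = 0.04000, so n_i ≈ 5.00.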